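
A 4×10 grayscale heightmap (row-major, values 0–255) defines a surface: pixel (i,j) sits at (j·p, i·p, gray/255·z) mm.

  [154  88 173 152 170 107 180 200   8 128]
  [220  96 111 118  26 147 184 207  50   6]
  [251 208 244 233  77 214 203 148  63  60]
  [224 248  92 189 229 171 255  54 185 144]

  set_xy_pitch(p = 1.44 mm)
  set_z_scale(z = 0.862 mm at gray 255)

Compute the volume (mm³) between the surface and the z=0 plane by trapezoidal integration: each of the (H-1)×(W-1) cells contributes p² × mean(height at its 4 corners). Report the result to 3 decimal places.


height_mm = gray/255 × 0.862; cell vol = 1.44² × mean(4 corners)
unit = 1.44² × 0.862 / (4×255) = 0.0017524 mm³ per gray-sum
row 0: Σ corner-gray over 9 cells = 4542  → 7.9594
row 1: Σ corner-gray over 9 cells = 5195  → 9.1037
row 2: Σ corner-gray over 9 cells = 6305  → 11.0489
Σ rows: total corner-gray = 16042  → 28.1119 mm³

28.112


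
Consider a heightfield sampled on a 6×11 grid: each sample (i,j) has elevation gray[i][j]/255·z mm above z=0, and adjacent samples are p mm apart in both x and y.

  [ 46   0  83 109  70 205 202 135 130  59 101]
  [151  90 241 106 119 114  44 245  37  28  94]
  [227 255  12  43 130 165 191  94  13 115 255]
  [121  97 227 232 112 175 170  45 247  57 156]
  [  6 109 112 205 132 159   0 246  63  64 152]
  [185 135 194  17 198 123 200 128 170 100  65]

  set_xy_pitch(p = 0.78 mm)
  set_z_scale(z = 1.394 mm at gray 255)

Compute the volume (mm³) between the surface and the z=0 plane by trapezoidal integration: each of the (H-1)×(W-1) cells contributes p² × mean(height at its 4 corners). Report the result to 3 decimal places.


height_mm = gray/255 × 1.394; cell vol = 0.78² × mean(4 corners)
unit = 0.78² × 1.394 / (4×255) = 0.00083148 mm³ per gray-sum
row 0: Σ corner-gray over 10 cells = 4426  → 3.6801
row 1: Σ corner-gray over 10 cells = 4811  → 4.0003
row 2: Σ corner-gray over 10 cells = 5519  → 4.5889
row 3: Σ corner-gray over 10 cells = 5339  → 4.4393
row 4: Σ corner-gray over 10 cells = 5118  → 4.2555
Σ rows: total corner-gray = 25213  → 20.9641 mm³

20.964


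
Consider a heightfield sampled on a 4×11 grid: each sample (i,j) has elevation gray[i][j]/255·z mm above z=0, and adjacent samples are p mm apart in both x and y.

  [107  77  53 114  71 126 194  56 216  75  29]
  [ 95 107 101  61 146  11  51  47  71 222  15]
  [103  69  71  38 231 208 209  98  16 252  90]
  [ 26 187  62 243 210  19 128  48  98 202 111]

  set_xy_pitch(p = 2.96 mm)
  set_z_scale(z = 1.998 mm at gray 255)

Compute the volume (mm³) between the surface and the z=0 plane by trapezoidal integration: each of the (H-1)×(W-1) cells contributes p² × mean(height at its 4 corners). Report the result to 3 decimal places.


height_mm = gray/255 × 1.998; cell vol = 2.96² × mean(4 corners)
unit = 2.96² × 1.998 / (4×255) = 0.0171624 mm³ per gray-sum
row 0: Σ corner-gray over 10 cells = 3844  → 65.9724
row 1: Σ corner-gray over 10 cells = 4321  → 74.1589
row 2: Σ corner-gray over 10 cells = 5108  → 87.6657
Σ rows: total corner-gray = 13273  → 227.7969 mm³

227.797


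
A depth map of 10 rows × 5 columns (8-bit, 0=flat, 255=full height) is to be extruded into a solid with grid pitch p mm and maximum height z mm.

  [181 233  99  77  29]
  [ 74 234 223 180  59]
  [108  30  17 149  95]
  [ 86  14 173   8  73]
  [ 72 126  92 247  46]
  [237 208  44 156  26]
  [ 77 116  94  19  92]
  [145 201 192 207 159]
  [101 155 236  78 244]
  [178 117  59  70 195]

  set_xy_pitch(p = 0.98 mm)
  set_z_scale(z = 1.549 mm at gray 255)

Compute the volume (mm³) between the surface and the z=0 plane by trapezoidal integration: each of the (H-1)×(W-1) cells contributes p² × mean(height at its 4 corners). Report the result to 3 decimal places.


height_mm = gray/255 × 1.549; cell vol = 0.98² × mean(4 corners)
unit = 0.98² × 1.549 / (4×255) = 0.00145849 mm³ per gray-sum
row 0: Σ corner-gray over 4 cells = 2435  → 3.5514
row 1: Σ corner-gray over 4 cells = 2002  → 2.9199
row 2: Σ corner-gray over 4 cells = 1144  → 1.6685
row 3: Σ corner-gray over 4 cells = 1597  → 2.3292
row 4: Σ corner-gray over 4 cells = 2127  → 3.1022
row 5: Σ corner-gray over 4 cells = 1706  → 2.4882
row 6: Σ corner-gray over 4 cells = 2131  → 3.1080
row 7: Σ corner-gray over 4 cells = 2787  → 4.0648
row 8: Σ corner-gray over 4 cells = 2148  → 3.1328
Σ rows: total corner-gray = 18077  → 26.3651 mm³

26.365


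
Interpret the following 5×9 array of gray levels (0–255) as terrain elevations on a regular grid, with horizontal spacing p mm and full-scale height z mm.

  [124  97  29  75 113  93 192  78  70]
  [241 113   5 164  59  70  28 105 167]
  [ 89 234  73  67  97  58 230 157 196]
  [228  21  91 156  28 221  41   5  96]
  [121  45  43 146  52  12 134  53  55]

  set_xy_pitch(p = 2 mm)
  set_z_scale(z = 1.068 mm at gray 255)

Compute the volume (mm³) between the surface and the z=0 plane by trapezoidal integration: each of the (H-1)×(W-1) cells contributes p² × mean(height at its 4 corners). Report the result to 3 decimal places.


height_mm = gray/255 × 1.068; cell vol = 2² × mean(4 corners)
unit = 2² × 1.068 / (4×255) = 0.00418824 mm³ per gray-sum
row 0: Σ corner-gray over 8 cells = 3044  → 12.7490
row 1: Σ corner-gray over 8 cells = 3613  → 15.1321
row 2: Σ corner-gray over 8 cells = 3567  → 14.9394
row 3: Σ corner-gray over 8 cells = 2596  → 10.8727
Σ rows: total corner-gray = 12820  → 53.6932 mm³

53.693


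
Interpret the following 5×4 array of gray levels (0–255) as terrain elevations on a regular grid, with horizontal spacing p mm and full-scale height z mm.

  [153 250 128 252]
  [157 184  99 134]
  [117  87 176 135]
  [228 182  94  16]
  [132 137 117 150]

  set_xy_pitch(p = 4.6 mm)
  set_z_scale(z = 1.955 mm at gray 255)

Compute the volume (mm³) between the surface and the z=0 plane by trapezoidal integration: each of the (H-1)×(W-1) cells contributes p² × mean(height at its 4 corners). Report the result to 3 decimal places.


height_mm = gray/255 × 1.955; cell vol = 4.6² × mean(4 corners)
unit = 4.6² × 1.955 / (4×255) = 0.0405567 mm³ per gray-sum
row 0: Σ corner-gray over 3 cells = 2018  → 81.8434
row 1: Σ corner-gray over 3 cells = 1635  → 66.3101
row 2: Σ corner-gray over 3 cells = 1574  → 63.8362
row 3: Σ corner-gray over 3 cells = 1586  → 64.3229
Σ rows: total corner-gray = 6813  → 276.3126 mm³

276.313


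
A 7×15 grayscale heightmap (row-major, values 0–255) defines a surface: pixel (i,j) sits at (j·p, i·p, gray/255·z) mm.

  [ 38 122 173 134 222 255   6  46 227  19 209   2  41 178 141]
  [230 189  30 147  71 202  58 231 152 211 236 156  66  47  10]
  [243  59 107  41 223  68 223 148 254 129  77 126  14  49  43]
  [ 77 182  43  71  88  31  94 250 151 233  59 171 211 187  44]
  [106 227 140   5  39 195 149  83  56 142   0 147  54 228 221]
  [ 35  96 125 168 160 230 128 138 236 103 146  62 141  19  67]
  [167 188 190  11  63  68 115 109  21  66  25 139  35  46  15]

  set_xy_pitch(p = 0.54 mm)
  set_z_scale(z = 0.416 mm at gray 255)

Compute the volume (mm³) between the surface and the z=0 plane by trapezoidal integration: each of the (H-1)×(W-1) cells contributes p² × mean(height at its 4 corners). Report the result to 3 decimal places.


height_mm = gray/255 × 0.416; cell vol = 0.54² × mean(4 corners)
unit = 0.54² × 0.416 / (4×255) = 0.000118927 mm³ per gray-sum
row 0: Σ corner-gray over 14 cells = 7279  → 0.8657
row 1: Σ corner-gray over 14 cells = 7154  → 0.8508
row 2: Σ corner-gray over 14 cells = 6985  → 0.8307
row 3: Σ corner-gray over 14 cells = 6920  → 0.8230
row 4: Σ corner-gray over 14 cells = 6863  → 0.8162
row 5: Σ corner-gray over 14 cells = 5940  → 0.7064
Σ rows: total corner-gray = 41141  → 4.8928 mm³

4.893


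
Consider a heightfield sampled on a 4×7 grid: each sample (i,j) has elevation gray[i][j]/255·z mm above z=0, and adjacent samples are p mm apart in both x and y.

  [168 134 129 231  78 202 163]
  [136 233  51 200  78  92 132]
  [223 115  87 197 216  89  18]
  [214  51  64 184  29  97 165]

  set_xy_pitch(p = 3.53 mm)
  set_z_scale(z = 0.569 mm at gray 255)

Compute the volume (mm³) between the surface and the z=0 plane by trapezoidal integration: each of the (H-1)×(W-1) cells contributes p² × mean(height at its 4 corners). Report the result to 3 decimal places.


height_mm = gray/255 × 0.569; cell vol = 3.53² × mean(4 corners)
unit = 3.53² × 0.569 / (4×255) = 0.00695123 mm³ per gray-sum
row 0: Σ corner-gray over 6 cells = 3455  → 24.0165
row 1: Σ corner-gray over 6 cells = 3225  → 22.4177
row 2: Σ corner-gray over 6 cells = 2878  → 20.0056
Σ rows: total corner-gray = 9558  → 66.4398 mm³

66.440


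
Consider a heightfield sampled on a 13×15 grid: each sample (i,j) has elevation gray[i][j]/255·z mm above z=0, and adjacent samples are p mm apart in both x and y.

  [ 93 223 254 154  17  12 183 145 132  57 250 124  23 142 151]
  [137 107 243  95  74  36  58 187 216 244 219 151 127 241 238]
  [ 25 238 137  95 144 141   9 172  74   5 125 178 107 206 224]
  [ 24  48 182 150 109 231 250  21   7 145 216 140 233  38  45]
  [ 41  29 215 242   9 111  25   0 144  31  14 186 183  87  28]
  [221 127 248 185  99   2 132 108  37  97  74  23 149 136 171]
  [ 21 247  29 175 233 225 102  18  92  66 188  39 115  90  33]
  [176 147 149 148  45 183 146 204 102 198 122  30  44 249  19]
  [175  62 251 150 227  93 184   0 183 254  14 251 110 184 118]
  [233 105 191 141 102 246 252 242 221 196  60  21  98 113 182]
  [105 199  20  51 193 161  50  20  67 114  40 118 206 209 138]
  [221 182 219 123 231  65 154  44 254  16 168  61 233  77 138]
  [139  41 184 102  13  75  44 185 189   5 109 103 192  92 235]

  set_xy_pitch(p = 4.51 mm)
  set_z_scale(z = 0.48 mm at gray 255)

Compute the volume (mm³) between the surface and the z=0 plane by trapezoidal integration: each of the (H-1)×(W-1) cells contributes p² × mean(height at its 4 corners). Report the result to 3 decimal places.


832.365

height_mm = gray/255 × 0.48; cell vol = 4.51² × mean(4 corners)
unit = 4.51² × 0.48 / (4×255) = 0.00957181 mm³ per gray-sum
row 0: Σ corner-gray over 14 cells = 8047  → 77.0244
row 1: Σ corner-gray over 14 cells = 7882  → 75.4450
row 2: Σ corner-gray over 14 cells = 7120  → 68.1513
row 3: Σ corner-gray over 14 cells = 6230  → 59.6324
row 4: Σ corner-gray over 14 cells = 5847  → 55.9664
row 5: Σ corner-gray over 14 cells = 6518  → 62.3891
row 6: Σ corner-gray over 14 cells = 7021  → 67.2037
row 7: Σ corner-gray over 14 cells = 7948  → 76.0768
row 8: Σ corner-gray over 14 cells = 8610  → 82.4133
row 9: Σ corner-gray over 14 cells = 7530  → 72.0757
row 10: Σ corner-gray over 14 cells = 7152  → 68.4576
row 11: Σ corner-gray over 14 cells = 7055  → 67.5291
Σ rows: total corner-gray = 86960  → 832.3648 mm³


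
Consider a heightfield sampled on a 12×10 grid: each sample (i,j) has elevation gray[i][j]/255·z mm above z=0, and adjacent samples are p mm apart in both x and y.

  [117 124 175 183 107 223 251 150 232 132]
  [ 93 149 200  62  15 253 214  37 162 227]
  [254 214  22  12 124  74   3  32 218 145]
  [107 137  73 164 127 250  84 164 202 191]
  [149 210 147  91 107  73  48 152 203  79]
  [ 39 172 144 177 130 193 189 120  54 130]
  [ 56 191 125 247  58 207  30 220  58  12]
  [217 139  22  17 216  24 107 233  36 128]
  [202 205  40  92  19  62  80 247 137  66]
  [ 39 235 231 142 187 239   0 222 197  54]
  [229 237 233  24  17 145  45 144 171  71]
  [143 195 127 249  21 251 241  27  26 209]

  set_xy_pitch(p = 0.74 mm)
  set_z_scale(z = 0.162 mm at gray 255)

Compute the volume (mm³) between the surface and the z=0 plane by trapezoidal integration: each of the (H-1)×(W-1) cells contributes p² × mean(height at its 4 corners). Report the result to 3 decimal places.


4.581

height_mm = gray/255 × 0.162; cell vol = 0.74² × mean(4 corners)
unit = 0.74² × 0.162 / (4×255) = 8.69718e-05 mm³ per gray-sum
row 0: Σ corner-gray over 9 cells = 5643  → 0.4908
row 1: Σ corner-gray over 9 cells = 4301  → 0.3741
row 2: Σ corner-gray over 9 cells = 4497  → 0.3911
row 3: Σ corner-gray over 9 cells = 4990  → 0.4340
row 4: Σ corner-gray over 9 cells = 4817  → 0.4189
row 5: Σ corner-gray over 9 cells = 4867  → 0.4233
row 6: Σ corner-gray over 9 cells = 4273  → 0.3716
row 7: Σ corner-gray over 9 cells = 3965  → 0.3448
row 8: Σ corner-gray over 9 cells = 5031  → 0.4376
row 9: Σ corner-gray over 9 cells = 5331  → 0.4636
row 10: Σ corner-gray over 9 cells = 4958  → 0.4312
Σ rows: total corner-gray = 52673  → 4.5811 mm³


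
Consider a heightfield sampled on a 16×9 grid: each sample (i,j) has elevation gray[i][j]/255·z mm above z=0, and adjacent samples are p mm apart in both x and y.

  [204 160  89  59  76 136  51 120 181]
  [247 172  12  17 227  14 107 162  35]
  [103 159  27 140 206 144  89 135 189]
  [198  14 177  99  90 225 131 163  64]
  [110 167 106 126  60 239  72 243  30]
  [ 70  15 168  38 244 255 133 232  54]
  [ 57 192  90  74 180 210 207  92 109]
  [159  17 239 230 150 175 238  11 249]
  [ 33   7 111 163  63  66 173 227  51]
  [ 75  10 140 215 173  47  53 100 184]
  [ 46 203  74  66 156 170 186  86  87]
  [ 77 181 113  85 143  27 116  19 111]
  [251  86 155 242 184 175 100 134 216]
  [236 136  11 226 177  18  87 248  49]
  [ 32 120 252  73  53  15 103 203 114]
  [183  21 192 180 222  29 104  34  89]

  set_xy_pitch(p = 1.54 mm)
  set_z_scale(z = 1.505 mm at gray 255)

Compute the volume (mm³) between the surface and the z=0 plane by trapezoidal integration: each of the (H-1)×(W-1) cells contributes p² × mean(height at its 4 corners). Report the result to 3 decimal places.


212.794

height_mm = gray/255 × 1.505; cell vol = 1.54² × mean(4 corners)
unit = 1.54² × 1.505 / (4×255) = 0.00349927 mm³ per gray-sum
row 0: Σ corner-gray over 8 cells = 3471  → 12.1460
row 1: Σ corner-gray over 8 cells = 3796  → 13.2832
row 2: Σ corner-gray over 8 cells = 4152  → 14.5290
row 3: Σ corner-gray over 8 cells = 4226  → 14.7879
row 4: Σ corner-gray over 8 cells = 4460  → 15.6068
row 5: Σ corner-gray over 8 cells = 4550  → 15.9217
row 6: Σ corner-gray over 8 cells = 4784  → 16.7405
row 7: Σ corner-gray over 8 cells = 4232  → 14.8089
row 8: Σ corner-gray over 8 cells = 3439  → 12.0340
row 9: Σ corner-gray over 8 cells = 3750  → 13.1223
row 10: Σ corner-gray over 8 cells = 3571  → 12.4959
row 11: Σ corner-gray over 8 cells = 4175  → 14.6095
row 12: Σ corner-gray over 8 cells = 4710  → 16.4816
row 13: Σ corner-gray over 8 cells = 3875  → 13.5597
row 14: Σ corner-gray over 8 cells = 3620  → 12.6674
Σ rows: total corner-gray = 60811  → 212.7943 mm³


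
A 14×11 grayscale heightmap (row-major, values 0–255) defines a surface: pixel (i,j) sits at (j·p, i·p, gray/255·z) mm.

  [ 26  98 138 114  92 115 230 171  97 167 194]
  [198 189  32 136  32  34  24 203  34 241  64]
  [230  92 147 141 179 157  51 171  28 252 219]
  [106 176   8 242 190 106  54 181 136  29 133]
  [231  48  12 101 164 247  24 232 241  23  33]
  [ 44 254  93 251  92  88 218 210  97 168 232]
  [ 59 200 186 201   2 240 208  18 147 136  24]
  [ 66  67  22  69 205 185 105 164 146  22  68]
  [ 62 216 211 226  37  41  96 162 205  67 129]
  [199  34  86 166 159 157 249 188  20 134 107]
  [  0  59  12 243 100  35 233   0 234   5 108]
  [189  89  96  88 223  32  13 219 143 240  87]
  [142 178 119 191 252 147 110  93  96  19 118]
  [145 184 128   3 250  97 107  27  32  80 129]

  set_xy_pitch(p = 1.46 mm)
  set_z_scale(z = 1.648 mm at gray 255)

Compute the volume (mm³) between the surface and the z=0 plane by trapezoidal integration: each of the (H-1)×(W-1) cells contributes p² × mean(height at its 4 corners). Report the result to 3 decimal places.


227.118

height_mm = gray/255 × 1.648; cell vol = 1.46² × mean(4 corners)
unit = 1.46² × 1.648 / (4×255) = 0.003444 mm³ per gray-sum
row 0: Σ corner-gray over 10 cells = 4776  → 16.4485
row 1: Σ corner-gray over 10 cells = 4997  → 17.2097
row 2: Σ corner-gray over 10 cells = 5368  → 18.4874
row 3: Σ corner-gray over 10 cells = 4931  → 16.9823
row 4: Σ corner-gray over 10 cells = 5666  → 19.5137
row 5: Σ corner-gray over 10 cells = 5977  → 20.5848
row 6: Σ corner-gray over 10 cells = 4863  → 16.7482
row 7: Σ corner-gray over 10 cells = 4817  → 16.5897
row 8: Σ corner-gray over 10 cells = 5405  → 18.6148
row 9: Σ corner-gray over 10 cells = 4642  → 15.9870
row 10: Σ corner-gray over 10 cells = 4512  → 15.5393
row 11: Σ corner-gray over 10 cells = 5232  → 18.0190
row 12: Σ corner-gray over 10 cells = 4760  → 16.3934
Σ rows: total corner-gray = 65946  → 227.1178 mm³


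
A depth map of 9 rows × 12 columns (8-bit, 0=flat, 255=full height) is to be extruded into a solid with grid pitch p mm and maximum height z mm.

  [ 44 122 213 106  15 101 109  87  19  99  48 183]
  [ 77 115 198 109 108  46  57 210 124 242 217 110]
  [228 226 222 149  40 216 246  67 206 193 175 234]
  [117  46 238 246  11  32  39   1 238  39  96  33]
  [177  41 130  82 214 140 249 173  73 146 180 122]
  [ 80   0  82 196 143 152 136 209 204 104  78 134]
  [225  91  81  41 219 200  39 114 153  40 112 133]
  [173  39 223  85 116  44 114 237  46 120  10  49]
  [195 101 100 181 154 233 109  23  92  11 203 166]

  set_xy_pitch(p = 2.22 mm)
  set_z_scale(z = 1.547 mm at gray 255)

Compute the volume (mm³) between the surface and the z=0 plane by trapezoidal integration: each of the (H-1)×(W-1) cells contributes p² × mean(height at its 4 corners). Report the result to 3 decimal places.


height_mm = gray/255 × 1.547; cell vol = 2.22² × mean(4 corners)
unit = 2.22² × 1.547 / (4×255) = 0.00747474 mm³ per gray-sum
row 0: Σ corner-gray over 11 cells = 5104  → 38.1511
row 1: Σ corner-gray over 11 cells = 6981  → 52.1812
row 2: Σ corner-gray over 11 cells = 6064  → 45.3268
row 3: Σ corner-gray over 11 cells = 5277  → 39.4442
row 4: Σ corner-gray over 11 cells = 5977  → 44.6765
row 5: Σ corner-gray over 11 cells = 5360  → 40.0646
row 6: Σ corner-gray over 11 cells = 4828  → 36.0880
row 7: Σ corner-gray over 11 cells = 5065  → 37.8596
Σ rows: total corner-gray = 44656  → 333.7920 mm³

333.792


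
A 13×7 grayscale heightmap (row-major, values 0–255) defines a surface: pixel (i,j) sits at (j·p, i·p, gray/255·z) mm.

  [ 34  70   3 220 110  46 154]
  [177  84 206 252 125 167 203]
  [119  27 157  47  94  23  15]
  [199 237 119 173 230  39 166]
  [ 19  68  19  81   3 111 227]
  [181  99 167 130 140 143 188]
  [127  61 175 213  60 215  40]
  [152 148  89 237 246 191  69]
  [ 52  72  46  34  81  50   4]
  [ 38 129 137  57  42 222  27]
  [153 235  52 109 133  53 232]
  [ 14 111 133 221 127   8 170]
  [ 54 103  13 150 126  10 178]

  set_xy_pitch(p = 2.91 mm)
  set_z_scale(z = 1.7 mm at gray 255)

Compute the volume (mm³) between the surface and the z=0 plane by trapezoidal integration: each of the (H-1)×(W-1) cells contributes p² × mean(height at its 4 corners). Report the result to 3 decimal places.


height_mm = gray/255 × 1.7; cell vol = 2.91² × mean(4 corners)
unit = 2.91² × 1.7 / (4×255) = 0.0141135 mm³ per gray-sum
row 0: Σ corner-gray over 6 cells = 3134  → 44.2317
row 1: Σ corner-gray over 6 cells = 2878  → 40.6187
row 2: Σ corner-gray over 6 cells = 2791  → 39.3908
row 3: Σ corner-gray over 6 cells = 2771  → 39.1085
row 4: Σ corner-gray over 6 cells = 2537  → 35.8059
row 5: Σ corner-gray over 6 cells = 3342  → 47.1673
row 6: Σ corner-gray over 6 cells = 3658  → 51.6272
row 7: Σ corner-gray over 6 cells = 2665  → 37.6125
row 8: Σ corner-gray over 6 cells = 1861  → 26.2652
row 9: Σ corner-gray over 6 cells = 2788  → 39.3484
row 10: Σ corner-gray over 6 cells = 2933  → 41.3949
row 11: Σ corner-gray over 6 cells = 2420  → 34.1547
Σ rows: total corner-gray = 33778  → 476.7258 mm³

476.726


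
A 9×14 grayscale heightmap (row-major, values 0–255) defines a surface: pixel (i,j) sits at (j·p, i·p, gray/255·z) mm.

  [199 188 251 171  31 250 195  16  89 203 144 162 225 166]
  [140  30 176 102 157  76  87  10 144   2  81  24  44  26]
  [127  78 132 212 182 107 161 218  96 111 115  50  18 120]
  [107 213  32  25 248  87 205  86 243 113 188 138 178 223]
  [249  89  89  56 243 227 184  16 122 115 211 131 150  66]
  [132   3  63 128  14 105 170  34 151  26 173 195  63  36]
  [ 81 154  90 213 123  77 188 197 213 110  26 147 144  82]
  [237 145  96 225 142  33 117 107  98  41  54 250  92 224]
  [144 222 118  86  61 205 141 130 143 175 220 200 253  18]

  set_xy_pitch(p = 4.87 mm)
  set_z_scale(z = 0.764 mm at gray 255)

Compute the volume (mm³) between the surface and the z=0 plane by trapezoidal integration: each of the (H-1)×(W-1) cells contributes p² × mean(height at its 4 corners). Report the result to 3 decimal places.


924.123

height_mm = gray/255 × 0.764; cell vol = 4.87² × mean(4 corners)
unit = 4.87² × 0.764 / (4×255) = 0.0177644 mm³ per gray-sum
row 0: Σ corner-gray over 13 cells = 6247  → 110.9744
row 1: Σ corner-gray over 13 cells = 5239  → 93.0678
row 2: Σ corner-gray over 13 cells = 7049  → 125.2214
row 3: Σ corner-gray over 13 cells = 7423  → 131.8653
row 4: Σ corner-gray over 13 cells = 5999  → 106.5688
row 5: Σ corner-gray over 13 cells = 5945  → 105.6095
row 6: Σ corner-gray over 13 cells = 6788  → 120.5849
row 7: Σ corner-gray over 13 cells = 7331  → 130.2310
Σ rows: total corner-gray = 52021  → 924.1231 mm³


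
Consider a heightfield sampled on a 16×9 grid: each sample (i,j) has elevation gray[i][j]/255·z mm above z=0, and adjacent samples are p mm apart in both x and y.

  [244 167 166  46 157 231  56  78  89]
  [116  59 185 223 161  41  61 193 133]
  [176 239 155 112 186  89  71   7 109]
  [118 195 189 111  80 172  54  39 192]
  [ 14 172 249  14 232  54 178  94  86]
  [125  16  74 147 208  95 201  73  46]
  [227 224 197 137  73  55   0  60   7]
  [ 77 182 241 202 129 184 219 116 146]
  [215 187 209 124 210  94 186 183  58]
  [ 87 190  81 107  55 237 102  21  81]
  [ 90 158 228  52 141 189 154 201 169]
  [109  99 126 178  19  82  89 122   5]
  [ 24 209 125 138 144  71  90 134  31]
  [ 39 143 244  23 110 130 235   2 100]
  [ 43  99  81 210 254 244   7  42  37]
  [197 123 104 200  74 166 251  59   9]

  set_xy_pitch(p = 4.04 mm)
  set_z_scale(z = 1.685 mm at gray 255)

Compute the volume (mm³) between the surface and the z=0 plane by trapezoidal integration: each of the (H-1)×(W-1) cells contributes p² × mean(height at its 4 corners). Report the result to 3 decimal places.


height_mm = gray/255 × 1.685; cell vol = 4.04² × mean(4 corners)
unit = 4.04² × 1.685 / (4×255) = 0.0269626 mm³ per gray-sum
row 0: Σ corner-gray over 8 cells = 4230  → 114.0520
row 1: Σ corner-gray over 8 cells = 4098  → 110.4929
row 2: Σ corner-gray over 8 cells = 3993  → 107.6618
row 3: Σ corner-gray over 8 cells = 4076  → 109.8997
row 4: Σ corner-gray over 8 cells = 3885  → 104.7499
row 5: Σ corner-gray over 8 cells = 3525  → 95.0433
row 6: Σ corner-gray over 8 cells = 4495  → 121.1971
row 7: Σ corner-gray over 8 cells = 5428  → 146.3532
row 8: Σ corner-gray over 8 cells = 4413  → 118.9861
row 9: Σ corner-gray over 8 cells = 4259  → 114.8339
row 10: Σ corner-gray over 8 cells = 4049  → 109.1717
row 11: Σ corner-gray over 8 cells = 3421  → 92.2392
row 12: Σ corner-gray over 8 cells = 3790  → 102.1884
row 13: Σ corner-gray over 8 cells = 3867  → 104.2645
row 14: Σ corner-gray over 8 cells = 4114  → 110.9243
Σ rows: total corner-gray = 61643  → 1662.0582 mm³

1662.058


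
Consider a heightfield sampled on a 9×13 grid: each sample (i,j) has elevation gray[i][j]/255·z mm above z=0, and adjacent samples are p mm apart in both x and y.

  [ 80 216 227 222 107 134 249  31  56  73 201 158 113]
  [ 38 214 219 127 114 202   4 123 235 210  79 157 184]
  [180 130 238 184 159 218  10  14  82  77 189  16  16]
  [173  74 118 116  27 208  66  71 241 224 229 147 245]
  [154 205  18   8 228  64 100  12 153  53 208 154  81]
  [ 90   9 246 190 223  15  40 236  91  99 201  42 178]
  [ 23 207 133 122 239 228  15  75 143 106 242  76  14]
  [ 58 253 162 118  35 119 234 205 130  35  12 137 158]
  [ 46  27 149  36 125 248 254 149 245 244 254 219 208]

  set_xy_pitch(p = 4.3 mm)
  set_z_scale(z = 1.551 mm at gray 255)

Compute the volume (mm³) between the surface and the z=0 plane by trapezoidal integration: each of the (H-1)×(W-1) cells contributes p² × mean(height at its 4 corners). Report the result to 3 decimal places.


height_mm = gray/255 × 1.551; cell vol = 4.3² × mean(4 corners)
unit = 4.3² × 1.551 / (4×255) = 0.0281157 mm³ per gray-sum
row 0: Σ corner-gray over 12 cells = 7131  → 200.4929
row 1: Σ corner-gray over 12 cells = 6420  → 180.5026
row 2: Σ corner-gray over 12 cells = 6290  → 176.8476
row 3: Σ corner-gray over 12 cells = 6101  → 171.5337
row 4: Σ corner-gray over 12 cells = 5693  → 160.0625
row 5: Σ corner-gray over 12 cells = 6261  → 176.0323
row 6: Σ corner-gray over 12 cells = 6305  → 177.2693
row 7: Σ corner-gray over 12 cells = 7250  → 203.8387
Σ rows: total corner-gray = 51451  → 1446.5797 mm³

1446.580


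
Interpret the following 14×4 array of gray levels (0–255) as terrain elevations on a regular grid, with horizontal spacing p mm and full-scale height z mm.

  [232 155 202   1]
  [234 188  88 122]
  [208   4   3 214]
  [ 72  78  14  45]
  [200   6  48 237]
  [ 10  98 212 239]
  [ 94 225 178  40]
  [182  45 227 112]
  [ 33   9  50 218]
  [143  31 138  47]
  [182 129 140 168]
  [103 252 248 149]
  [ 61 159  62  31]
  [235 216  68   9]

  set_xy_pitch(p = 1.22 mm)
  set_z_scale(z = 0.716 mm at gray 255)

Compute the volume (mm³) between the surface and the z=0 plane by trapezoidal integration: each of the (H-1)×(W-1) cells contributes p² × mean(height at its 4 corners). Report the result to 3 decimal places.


height_mm = gray/255 × 0.716; cell vol = 1.22² × mean(4 corners)
unit = 1.22² × 0.716 / (4×255) = 0.0010448 mm³ per gray-sum
row 0: Σ corner-gray over 3 cells = 1855  → 1.9381
row 1: Σ corner-gray over 3 cells = 1344  → 1.4042
row 2: Σ corner-gray over 3 cells = 737  → 0.7700
row 3: Σ corner-gray over 3 cells = 846  → 0.8839
row 4: Σ corner-gray over 3 cells = 1414  → 1.4773
row 5: Σ corner-gray over 3 cells = 1809  → 1.8900
row 6: Σ corner-gray over 3 cells = 1778  → 1.8577
row 7: Σ corner-gray over 3 cells = 1207  → 1.2611
row 8: Σ corner-gray over 3 cells = 897  → 0.9372
row 9: Σ corner-gray over 3 cells = 1416  → 1.4794
row 10: Σ corner-gray over 3 cells = 2140  → 2.2359
row 11: Σ corner-gray over 3 cells = 1786  → 1.8660
row 12: Σ corner-gray over 3 cells = 1346  → 1.4063
Σ rows: total corner-gray = 18575  → 19.4071 mm³

19.407


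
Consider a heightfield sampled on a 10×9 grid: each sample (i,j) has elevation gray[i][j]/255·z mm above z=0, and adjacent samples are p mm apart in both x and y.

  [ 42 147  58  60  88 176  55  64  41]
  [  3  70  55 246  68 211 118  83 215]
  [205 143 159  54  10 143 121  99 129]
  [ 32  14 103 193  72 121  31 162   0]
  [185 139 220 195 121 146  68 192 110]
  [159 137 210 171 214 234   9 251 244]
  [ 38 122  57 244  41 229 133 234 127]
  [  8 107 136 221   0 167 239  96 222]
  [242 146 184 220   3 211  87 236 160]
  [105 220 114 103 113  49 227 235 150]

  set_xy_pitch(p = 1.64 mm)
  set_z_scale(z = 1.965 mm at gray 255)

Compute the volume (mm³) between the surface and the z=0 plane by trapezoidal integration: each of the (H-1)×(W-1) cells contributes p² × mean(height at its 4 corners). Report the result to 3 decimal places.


200.511

height_mm = gray/255 × 1.965; cell vol = 1.64² × mean(4 corners)
unit = 1.64² × 1.965 / (4×255) = 0.00518144 mm³ per gray-sum
row 0: Σ corner-gray over 8 cells = 3299  → 17.0936
row 1: Σ corner-gray over 8 cells = 3712  → 19.2335
row 2: Σ corner-gray over 8 cells = 3216  → 16.6635
row 3: Σ corner-gray over 8 cells = 3881  → 20.1092
row 4: Σ corner-gray over 8 cells = 5312  → 27.5238
row 5: Σ corner-gray over 8 cells = 5140  → 26.6326
row 6: Σ corner-gray over 8 cells = 4447  → 23.0418
row 7: Σ corner-gray over 8 cells = 4738  → 24.5496
row 8: Σ corner-gray over 8 cells = 4953  → 25.6636
Σ rows: total corner-gray = 38698  → 200.5112 mm³


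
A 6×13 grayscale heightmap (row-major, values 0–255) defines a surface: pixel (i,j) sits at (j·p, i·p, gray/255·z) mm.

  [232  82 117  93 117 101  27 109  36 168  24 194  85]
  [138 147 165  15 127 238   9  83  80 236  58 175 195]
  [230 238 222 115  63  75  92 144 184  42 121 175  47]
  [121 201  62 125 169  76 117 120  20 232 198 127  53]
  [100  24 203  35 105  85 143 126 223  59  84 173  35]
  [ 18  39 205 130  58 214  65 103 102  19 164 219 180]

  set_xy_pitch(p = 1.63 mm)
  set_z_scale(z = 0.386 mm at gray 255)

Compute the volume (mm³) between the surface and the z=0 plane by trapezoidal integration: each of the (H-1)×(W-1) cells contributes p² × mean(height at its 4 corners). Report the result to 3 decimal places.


29.328

height_mm = gray/255 × 0.386; cell vol = 1.63² × mean(4 corners)
unit = 1.63² × 0.386 / (4×255) = 0.00100545 mm³ per gray-sum
row 0: Σ corner-gray over 12 cells = 5452  → 5.4817
row 1: Σ corner-gray over 12 cells = 6218  → 6.2519
row 2: Σ corner-gray over 12 cells = 6287  → 6.3213
row 3: Σ corner-gray over 12 cells = 5723  → 5.7542
row 4: Σ corner-gray over 12 cells = 5489  → 5.5189
Σ rows: total corner-gray = 29169  → 29.3281 mm³


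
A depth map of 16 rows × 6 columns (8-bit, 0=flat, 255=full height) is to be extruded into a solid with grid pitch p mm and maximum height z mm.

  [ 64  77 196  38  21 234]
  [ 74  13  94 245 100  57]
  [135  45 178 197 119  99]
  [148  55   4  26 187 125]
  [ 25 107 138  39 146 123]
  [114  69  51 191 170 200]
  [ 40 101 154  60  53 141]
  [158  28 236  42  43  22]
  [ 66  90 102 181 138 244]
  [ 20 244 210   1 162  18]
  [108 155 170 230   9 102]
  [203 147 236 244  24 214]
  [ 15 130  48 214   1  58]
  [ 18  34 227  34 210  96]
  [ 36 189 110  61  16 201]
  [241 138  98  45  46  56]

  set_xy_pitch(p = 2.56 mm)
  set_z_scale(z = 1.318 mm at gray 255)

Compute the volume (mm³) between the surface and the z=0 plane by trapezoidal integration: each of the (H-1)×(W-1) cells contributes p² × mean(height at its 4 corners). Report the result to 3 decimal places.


285.085

height_mm = gray/255 × 1.318; cell vol = 2.56² × mean(4 corners)
unit = 2.56² × 1.318 / (4×255) = 0.00846828 mm³ per gray-sum
row 0: Σ corner-gray over 5 cells = 1997  → 16.9112
row 1: Σ corner-gray over 5 cells = 2347  → 19.8751
row 2: Σ corner-gray over 5 cells = 2129  → 18.0290
row 3: Σ corner-gray over 5 cells = 1825  → 15.4546
row 4: Σ corner-gray over 5 cells = 2284  → 19.3415
row 5: Σ corner-gray over 5 cells = 2193  → 18.5709
row 6: Σ corner-gray over 5 cells = 1795  → 15.2006
row 7: Σ corner-gray over 5 cells = 2210  → 18.7149
row 8: Σ corner-gray over 5 cells = 2604  → 22.0514
row 9: Σ corner-gray over 5 cells = 2610  → 22.1022
row 10: Σ corner-gray over 5 cells = 3057  → 25.8875
row 11: Σ corner-gray over 5 cells = 2578  → 21.8312
row 12: Σ corner-gray over 5 cells = 1983  → 16.7926
row 13: Σ corner-gray over 5 cells = 2113  → 17.8935
row 14: Σ corner-gray over 5 cells = 1940  → 16.4285
Σ rows: total corner-gray = 33665  → 285.0846 mm³


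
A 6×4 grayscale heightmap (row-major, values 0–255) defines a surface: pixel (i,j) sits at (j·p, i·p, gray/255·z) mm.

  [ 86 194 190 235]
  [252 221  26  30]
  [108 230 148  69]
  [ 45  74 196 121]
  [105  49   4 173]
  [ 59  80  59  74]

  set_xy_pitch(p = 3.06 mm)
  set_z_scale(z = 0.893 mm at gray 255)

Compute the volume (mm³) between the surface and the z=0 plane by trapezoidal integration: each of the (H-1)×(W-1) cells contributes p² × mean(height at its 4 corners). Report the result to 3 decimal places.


58.188

height_mm = gray/255 × 0.893; cell vol = 3.06² × mean(4 corners)
unit = 3.06² × 0.893 / (4×255) = 0.00819774 mm³ per gray-sum
row 0: Σ corner-gray over 3 cells = 1865  → 15.2888
row 1: Σ corner-gray over 3 cells = 1709  → 14.0099
row 2: Σ corner-gray over 3 cells = 1639  → 13.4361
row 3: Σ corner-gray over 3 cells = 1090  → 8.9355
row 4: Σ corner-gray over 3 cells = 795  → 6.5172
Σ rows: total corner-gray = 7098  → 58.1876 mm³


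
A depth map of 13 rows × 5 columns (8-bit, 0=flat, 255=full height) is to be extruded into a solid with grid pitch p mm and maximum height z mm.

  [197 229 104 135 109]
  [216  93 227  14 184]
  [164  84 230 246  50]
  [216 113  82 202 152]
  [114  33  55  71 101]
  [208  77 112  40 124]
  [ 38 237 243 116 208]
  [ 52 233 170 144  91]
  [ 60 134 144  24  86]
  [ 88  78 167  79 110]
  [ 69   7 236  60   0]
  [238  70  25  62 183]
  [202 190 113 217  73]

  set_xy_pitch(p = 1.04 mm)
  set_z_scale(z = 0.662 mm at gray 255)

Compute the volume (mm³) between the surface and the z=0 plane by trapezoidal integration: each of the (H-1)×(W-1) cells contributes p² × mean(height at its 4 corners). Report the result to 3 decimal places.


height_mm = gray/255 × 0.662; cell vol = 1.04² × mean(4 corners)
unit = 1.04² × 0.662 / (4×255) = 0.00070198 mm³ per gray-sum
row 0: Σ corner-gray over 4 cells = 2310  → 1.6216
row 1: Σ corner-gray over 4 cells = 2402  → 1.6862
row 2: Σ corner-gray over 4 cells = 2496  → 1.7521
row 3: Σ corner-gray over 4 cells = 1695  → 1.1899
row 4: Σ corner-gray over 4 cells = 1323  → 0.9287
row 5: Σ corner-gray over 4 cells = 2228  → 1.5640
row 6: Σ corner-gray over 4 cells = 2675  → 1.8778
row 7: Σ corner-gray over 4 cells = 1987  → 1.3948
row 8: Σ corner-gray over 4 cells = 1596  → 1.1204
row 9: Σ corner-gray over 4 cells = 1521  → 1.0677
row 10: Σ corner-gray over 4 cells = 1410  → 0.9898
row 11: Σ corner-gray over 4 cells = 2050  → 1.4391
Σ rows: total corner-gray = 23693  → 16.6320 mm³

16.632


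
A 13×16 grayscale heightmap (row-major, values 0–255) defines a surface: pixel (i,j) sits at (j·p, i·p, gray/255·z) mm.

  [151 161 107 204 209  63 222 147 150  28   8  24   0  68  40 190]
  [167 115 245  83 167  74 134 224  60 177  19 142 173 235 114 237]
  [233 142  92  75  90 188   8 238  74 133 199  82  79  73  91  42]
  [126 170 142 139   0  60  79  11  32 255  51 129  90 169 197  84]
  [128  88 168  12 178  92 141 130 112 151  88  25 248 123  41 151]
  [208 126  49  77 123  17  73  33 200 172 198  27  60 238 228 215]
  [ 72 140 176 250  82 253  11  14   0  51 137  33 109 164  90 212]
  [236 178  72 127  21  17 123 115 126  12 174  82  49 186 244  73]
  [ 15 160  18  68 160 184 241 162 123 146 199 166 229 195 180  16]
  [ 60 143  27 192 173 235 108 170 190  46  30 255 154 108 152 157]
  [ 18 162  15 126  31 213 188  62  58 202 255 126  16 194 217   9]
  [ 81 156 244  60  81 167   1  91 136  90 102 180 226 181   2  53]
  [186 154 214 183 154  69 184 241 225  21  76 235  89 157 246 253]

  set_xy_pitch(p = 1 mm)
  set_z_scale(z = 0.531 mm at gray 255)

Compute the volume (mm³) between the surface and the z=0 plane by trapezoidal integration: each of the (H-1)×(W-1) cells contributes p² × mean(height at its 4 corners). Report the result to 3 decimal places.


height_mm = gray/255 × 0.531; cell vol = 1² × mean(4 corners)
unit = 1² × 0.531 / (4×255) = 0.000520588 mm³ per gray-sum
row 0: Σ corner-gray over 15 cells = 7531  → 3.9205
row 1: Σ corner-gray over 15 cells = 7731  → 4.0247
row 2: Σ corner-gray over 15 cells = 6661  → 3.4676
row 3: Σ corner-gray over 15 cells = 6731  → 3.5041
row 4: Σ corner-gray over 15 cells = 7138  → 3.7160
row 5: Σ corner-gray over 15 cells = 6969  → 3.6280
row 6: Σ corner-gray over 15 cells = 6665  → 3.4697
row 7: Σ corner-gray over 15 cells = 7854  → 4.0887
row 8: Σ corner-gray over 15 cells = 8676  → 4.5166
row 9: Σ corner-gray over 15 cells = 7940  → 4.1335
row 10: Σ corner-gray over 15 cells = 7325  → 3.8133
row 11: Σ corner-gray over 15 cells = 8503  → 4.4266
Σ rows: total corner-gray = 89724  → 46.7093 mm³

46.709


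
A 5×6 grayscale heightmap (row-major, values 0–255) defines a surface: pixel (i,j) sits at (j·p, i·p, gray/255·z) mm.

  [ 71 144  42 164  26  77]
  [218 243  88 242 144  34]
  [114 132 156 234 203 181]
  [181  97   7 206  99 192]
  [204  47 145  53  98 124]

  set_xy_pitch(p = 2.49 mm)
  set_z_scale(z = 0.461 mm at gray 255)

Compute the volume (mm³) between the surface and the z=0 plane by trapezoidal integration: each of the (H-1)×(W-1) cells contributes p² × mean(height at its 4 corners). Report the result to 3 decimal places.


31.267

height_mm = gray/255 × 0.461; cell vol = 2.49² × mean(4 corners)
unit = 2.49² × 0.461 / (4×255) = 0.0028022 mm³ per gray-sum
row 0: Σ corner-gray over 5 cells = 2586  → 7.2465
row 1: Σ corner-gray over 5 cells = 3431  → 9.6144
row 2: Σ corner-gray over 5 cells = 2936  → 8.2273
row 3: Σ corner-gray over 5 cells = 2205  → 6.1789
Σ rows: total corner-gray = 11158  → 31.2670 mm³


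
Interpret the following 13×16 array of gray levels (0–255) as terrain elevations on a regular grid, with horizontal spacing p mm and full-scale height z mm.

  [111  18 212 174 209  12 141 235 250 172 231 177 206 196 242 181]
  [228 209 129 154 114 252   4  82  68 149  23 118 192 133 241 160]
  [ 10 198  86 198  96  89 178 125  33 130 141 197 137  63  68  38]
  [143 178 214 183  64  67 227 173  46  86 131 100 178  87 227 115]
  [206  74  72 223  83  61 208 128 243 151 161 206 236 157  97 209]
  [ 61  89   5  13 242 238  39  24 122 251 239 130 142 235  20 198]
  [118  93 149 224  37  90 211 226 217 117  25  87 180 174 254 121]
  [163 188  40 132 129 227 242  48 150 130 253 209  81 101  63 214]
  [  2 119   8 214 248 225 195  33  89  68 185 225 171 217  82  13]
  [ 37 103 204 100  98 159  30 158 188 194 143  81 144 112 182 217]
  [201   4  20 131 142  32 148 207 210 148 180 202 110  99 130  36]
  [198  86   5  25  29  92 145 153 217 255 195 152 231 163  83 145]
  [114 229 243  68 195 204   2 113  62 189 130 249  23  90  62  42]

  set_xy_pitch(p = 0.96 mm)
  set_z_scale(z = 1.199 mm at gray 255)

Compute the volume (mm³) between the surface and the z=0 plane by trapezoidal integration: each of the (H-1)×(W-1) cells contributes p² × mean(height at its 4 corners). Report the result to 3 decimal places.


height_mm = gray/255 × 1.199; cell vol = 0.96² × mean(4 corners)
unit = 0.96² × 1.199 / (4×255) = 0.00108333 mm³ per gray-sum
row 0: Σ corner-gray over 15 cells = 9366  → 10.1465
row 1: Σ corner-gray over 15 cells = 7650  → 8.2875
row 2: Σ corner-gray over 15 cells = 7706  → 8.3482
row 3: Σ corner-gray over 15 cells = 8795  → 9.5279
row 4: Σ corner-gray over 15 cells = 8452  → 9.1563
row 5: Σ corner-gray over 15 cells = 8244  → 8.9310
row 6: Σ corner-gray over 15 cells = 8770  → 9.5008
row 7: Σ corner-gray over 15 cells = 8536  → 9.2473
row 8: Σ corner-gray over 15 cells = 8219  → 8.9039
row 9: Σ corner-gray over 15 cells = 7809  → 8.4597
row 10: Σ corner-gray over 15 cells = 7768  → 8.4153
row 11: Σ corner-gray over 15 cells = 7879  → 8.5356
Σ rows: total corner-gray = 99194  → 107.4600 mm³

107.460


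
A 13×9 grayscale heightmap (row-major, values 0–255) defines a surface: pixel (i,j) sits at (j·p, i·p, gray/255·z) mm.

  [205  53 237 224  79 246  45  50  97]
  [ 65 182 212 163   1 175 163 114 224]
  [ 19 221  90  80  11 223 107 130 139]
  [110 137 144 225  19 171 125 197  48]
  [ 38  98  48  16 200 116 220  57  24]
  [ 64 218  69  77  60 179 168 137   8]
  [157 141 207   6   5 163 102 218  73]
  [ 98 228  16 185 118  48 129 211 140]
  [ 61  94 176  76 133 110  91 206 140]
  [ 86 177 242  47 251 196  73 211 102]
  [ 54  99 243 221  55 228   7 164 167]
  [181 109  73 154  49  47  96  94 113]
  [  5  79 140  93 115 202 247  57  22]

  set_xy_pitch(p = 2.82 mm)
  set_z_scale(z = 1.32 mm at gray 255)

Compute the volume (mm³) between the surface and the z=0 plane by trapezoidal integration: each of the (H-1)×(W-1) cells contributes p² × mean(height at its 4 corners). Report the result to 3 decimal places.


499.058

height_mm = gray/255 × 1.32; cell vol = 2.82² × mean(4 corners)
unit = 2.82² × 1.32 / (4×255) = 0.0102913 mm³ per gray-sum
row 0: Σ corner-gray over 8 cells = 4479  → 46.0949
row 1: Σ corner-gray over 8 cells = 4191  → 43.1310
row 2: Σ corner-gray over 8 cells = 4076  → 41.9475
row 3: Σ corner-gray over 8 cells = 3766  → 38.7572
row 4: Σ corner-gray over 8 cells = 3460  → 35.6080
row 5: Σ corner-gray over 8 cells = 3802  → 39.1277
row 6: Σ corner-gray over 8 cells = 4022  → 41.3918
row 7: Σ corner-gray over 8 cells = 4081  → 41.9990
row 8: Σ corner-gray over 8 cells = 4555  → 46.8771
row 9: Σ corner-gray over 8 cells = 4837  → 49.7792
row 10: Σ corner-gray over 8 cells = 3793  → 39.0351
row 11: Σ corner-gray over 8 cells = 3431  → 35.3096
Σ rows: total corner-gray = 48493  → 499.0580 mm³
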